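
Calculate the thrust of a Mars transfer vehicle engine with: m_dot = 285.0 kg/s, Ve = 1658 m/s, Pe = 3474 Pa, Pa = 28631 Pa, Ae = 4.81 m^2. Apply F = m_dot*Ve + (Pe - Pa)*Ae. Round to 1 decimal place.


Step 1: Momentum thrust = m_dot * Ve = 285.0 * 1658 = 472530.0 N
Step 2: Pressure thrust = (Pe - Pa) * Ae = (3474 - 28631) * 4.81 = -121005.17 N
Step 3: Total thrust F = 472530.0 + -121005.17 = 351524.8 N

351524.8


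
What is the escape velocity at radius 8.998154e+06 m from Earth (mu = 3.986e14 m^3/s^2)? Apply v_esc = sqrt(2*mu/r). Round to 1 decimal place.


Step 1: 2*mu/r = 2 * 3.986e14 / 8.998154e+06 = 88595949.7915
Step 2: v_esc = sqrt(88595949.7915) = 9412.5 m/s

9412.5


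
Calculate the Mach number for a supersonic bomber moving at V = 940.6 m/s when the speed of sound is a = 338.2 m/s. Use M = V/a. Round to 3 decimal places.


Step 1: M = V / a = 940.6 / 338.2
Step 2: M = 2.781

2.781


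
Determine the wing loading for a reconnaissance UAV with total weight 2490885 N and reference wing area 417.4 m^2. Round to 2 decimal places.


Step 1: Wing loading = W / S = 2490885 / 417.4
Step 2: Wing loading = 5967.62 N/m^2

5967.62


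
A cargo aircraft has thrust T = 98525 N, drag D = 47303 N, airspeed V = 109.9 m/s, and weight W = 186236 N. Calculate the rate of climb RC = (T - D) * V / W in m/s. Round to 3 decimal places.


Step 1: Excess thrust = T - D = 98525 - 47303 = 51222 N
Step 2: Excess power = 51222 * 109.9 = 5629297.8 W
Step 3: RC = 5629297.8 / 186236 = 30.227 m/s

30.227


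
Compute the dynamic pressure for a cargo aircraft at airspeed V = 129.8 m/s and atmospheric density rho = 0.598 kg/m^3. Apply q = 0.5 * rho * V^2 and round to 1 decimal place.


Step 1: V^2 = 129.8^2 = 16848.04
Step 2: q = 0.5 * 0.598 * 16848.04
Step 3: q = 5037.6 Pa

5037.6


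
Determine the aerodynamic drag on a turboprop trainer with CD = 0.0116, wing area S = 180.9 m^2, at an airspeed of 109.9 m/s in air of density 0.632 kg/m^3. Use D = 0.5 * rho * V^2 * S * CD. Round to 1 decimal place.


Step 1: Dynamic pressure q = 0.5 * 0.632 * 109.9^2 = 3816.6512 Pa
Step 2: Drag D = q * S * CD = 3816.6512 * 180.9 * 0.0116
Step 3: D = 8009.0 N

8009.0


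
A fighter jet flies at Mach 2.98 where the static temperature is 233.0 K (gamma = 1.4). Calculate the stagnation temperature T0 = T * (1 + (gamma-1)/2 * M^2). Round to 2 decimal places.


Step 1: (gamma-1)/2 = 0.2
Step 2: M^2 = 8.8804
Step 3: 1 + 0.2 * 8.8804 = 2.77608
Step 4: T0 = 233.0 * 2.77608 = 646.83 K

646.83


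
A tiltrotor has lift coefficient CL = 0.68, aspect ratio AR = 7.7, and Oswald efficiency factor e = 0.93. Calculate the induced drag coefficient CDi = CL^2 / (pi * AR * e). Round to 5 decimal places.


Step 1: CL^2 = 0.68^2 = 0.4624
Step 2: pi * AR * e = 3.14159 * 7.7 * 0.93 = 22.496945
Step 3: CDi = 0.4624 / 22.496945 = 0.02055

0.02055


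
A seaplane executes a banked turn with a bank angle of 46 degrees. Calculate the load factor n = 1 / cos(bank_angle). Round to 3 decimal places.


Step 1: Convert 46 degrees to radians = 0.802851
Step 2: cos(46 deg) = 0.694658
Step 3: n = 1 / 0.694658 = 1.440

1.440


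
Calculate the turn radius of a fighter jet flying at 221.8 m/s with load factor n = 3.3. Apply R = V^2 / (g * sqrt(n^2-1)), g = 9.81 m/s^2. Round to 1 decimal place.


Step 1: V^2 = 221.8^2 = 49195.24
Step 2: n^2 - 1 = 3.3^2 - 1 = 9.89
Step 3: sqrt(9.89) = 3.144837
Step 4: R = 49195.24 / (9.81 * 3.144837) = 1594.6 m

1594.6


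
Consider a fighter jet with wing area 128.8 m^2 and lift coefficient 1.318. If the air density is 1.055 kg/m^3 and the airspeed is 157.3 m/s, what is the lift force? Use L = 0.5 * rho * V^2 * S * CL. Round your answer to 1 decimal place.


Step 1: Calculate dynamic pressure q = 0.5 * 1.055 * 157.3^2 = 0.5 * 1.055 * 24743.29 = 13052.0855 Pa
Step 2: Multiply by wing area and lift coefficient: L = 13052.0855 * 128.8 * 1.318
Step 3: L = 1681108.6092 * 1.318 = 2215701.1 N

2215701.1


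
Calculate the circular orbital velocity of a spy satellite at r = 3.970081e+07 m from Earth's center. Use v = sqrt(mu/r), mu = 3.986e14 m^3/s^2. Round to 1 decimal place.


Step 1: mu / r = 3.986e14 / 3.970081e+07 = 10040097.4187
Step 2: v = sqrt(10040097.4187) = 3168.6 m/s

3168.6


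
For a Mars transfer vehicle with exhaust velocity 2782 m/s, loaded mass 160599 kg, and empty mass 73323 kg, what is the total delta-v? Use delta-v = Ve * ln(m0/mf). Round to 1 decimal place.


Step 1: Mass ratio m0/mf = 160599 / 73323 = 2.190295
Step 2: ln(2.190295) = 0.784036
Step 3: delta-v = 2782 * 0.784036 = 2181.2 m/s

2181.2


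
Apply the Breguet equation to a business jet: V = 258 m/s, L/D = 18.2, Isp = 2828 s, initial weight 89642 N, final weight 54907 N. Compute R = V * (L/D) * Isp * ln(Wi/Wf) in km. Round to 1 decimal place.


Step 1: Coefficient = V * (L/D) * Isp = 258 * 18.2 * 2828 = 13279156.8 m
Step 2: Wi/Wf = 89642 / 54907 = 1.632615
Step 3: ln(1.632615) = 0.490183
Step 4: R = 13279156.8 * 0.490183 = 6509218.4 m = 6509.2 km

6509.2


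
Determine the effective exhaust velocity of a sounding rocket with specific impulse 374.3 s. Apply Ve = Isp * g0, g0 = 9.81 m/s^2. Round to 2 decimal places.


Step 1: Ve = Isp * g0 = 374.3 * 9.81
Step 2: Ve = 3671.88 m/s

3671.88


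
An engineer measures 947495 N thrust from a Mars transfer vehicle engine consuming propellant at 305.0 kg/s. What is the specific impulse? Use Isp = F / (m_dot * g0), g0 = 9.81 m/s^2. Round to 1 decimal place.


Step 1: m_dot * g0 = 305.0 * 9.81 = 2992.05
Step 2: Isp = 947495 / 2992.05 = 316.7 s

316.7


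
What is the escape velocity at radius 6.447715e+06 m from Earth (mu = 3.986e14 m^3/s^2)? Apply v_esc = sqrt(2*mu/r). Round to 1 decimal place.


Step 1: 2*mu/r = 2 * 3.986e14 / 6.447715e+06 = 123640700.6203
Step 2: v_esc = sqrt(123640700.6203) = 11119.4 m/s

11119.4


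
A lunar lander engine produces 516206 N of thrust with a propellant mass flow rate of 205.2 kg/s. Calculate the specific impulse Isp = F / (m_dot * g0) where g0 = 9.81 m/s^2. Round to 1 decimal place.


Step 1: m_dot * g0 = 205.2 * 9.81 = 2013.01
Step 2: Isp = 516206 / 2013.01 = 256.4 s

256.4


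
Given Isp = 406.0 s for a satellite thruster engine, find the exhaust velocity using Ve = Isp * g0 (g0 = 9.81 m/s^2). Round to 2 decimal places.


Step 1: Ve = Isp * g0 = 406.0 * 9.81
Step 2: Ve = 3982.86 m/s

3982.86


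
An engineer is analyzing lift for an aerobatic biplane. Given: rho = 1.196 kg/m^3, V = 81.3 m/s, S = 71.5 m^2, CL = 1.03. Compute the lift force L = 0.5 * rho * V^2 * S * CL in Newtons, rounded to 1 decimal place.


Step 1: Calculate dynamic pressure q = 0.5 * 1.196 * 81.3^2 = 0.5 * 1.196 * 6609.69 = 3952.5946 Pa
Step 2: Multiply by wing area and lift coefficient: L = 3952.5946 * 71.5 * 1.03
Step 3: L = 282610.5153 * 1.03 = 291088.8 N

291088.8


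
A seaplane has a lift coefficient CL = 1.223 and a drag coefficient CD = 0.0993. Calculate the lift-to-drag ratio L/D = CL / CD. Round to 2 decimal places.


Step 1: L/D = CL / CD = 1.223 / 0.0993
Step 2: L/D = 12.32

12.32


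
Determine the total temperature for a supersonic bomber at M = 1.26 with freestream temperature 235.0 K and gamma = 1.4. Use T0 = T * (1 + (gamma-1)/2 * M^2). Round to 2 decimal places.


Step 1: (gamma-1)/2 = 0.2
Step 2: M^2 = 1.5876
Step 3: 1 + 0.2 * 1.5876 = 1.31752
Step 4: T0 = 235.0 * 1.31752 = 309.62 K

309.62


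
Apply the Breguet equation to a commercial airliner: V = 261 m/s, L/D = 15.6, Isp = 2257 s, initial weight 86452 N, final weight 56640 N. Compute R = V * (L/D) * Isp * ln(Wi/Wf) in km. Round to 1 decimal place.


Step 1: Coefficient = V * (L/D) * Isp = 261 * 15.6 * 2257 = 9189601.2 m
Step 2: Wi/Wf = 86452 / 56640 = 1.526342
Step 3: ln(1.526342) = 0.422874
Step 4: R = 9189601.2 * 0.422874 = 3886042.5 m = 3886.0 km

3886.0


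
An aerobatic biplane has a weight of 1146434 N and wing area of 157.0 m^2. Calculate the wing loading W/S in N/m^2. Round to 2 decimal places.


Step 1: Wing loading = W / S = 1146434 / 157.0
Step 2: Wing loading = 7302.13 N/m^2

7302.13


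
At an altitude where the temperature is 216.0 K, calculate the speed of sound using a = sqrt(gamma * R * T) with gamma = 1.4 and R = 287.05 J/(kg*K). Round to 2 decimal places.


Step 1: gamma * R * T = 1.4 * 287.05 * 216.0 = 86803.92
Step 2: a = sqrt(86803.92) = 294.63 m/s

294.63


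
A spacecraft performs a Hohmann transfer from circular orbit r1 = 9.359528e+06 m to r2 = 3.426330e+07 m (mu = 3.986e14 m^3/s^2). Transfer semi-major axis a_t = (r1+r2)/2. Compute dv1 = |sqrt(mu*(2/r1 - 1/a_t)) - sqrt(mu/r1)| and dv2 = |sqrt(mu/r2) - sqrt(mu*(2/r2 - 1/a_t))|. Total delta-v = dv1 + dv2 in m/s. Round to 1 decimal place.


Step 1: Transfer semi-major axis a_t = (9.359528e+06 + 3.426330e+07) / 2 = 2.181141e+07 m
Step 2: v1 (circular at r1) = sqrt(mu/r1) = 6525.92 m/s
Step 3: v_t1 = sqrt(mu*(2/r1 - 1/a_t)) = 8179.27 m/s
Step 4: dv1 = |8179.27 - 6525.92| = 1653.35 m/s
Step 5: v2 (circular at r2) = 3410.78 m/s, v_t2 = 2234.29 m/s
Step 6: dv2 = |3410.78 - 2234.29| = 1176.49 m/s
Step 7: Total delta-v = 1653.35 + 1176.49 = 2829.8 m/s

2829.8


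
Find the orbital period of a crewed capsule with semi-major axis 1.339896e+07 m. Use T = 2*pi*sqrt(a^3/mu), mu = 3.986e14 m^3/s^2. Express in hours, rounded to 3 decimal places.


Step 1: a^3 / mu = 2.405544e+21 / 3.986e14 = 6.034982e+06
Step 2: sqrt(6.034982e+06) = 2456.62 s
Step 3: T = 2*pi * 2456.62 = 15435.4 s
Step 4: T in hours = 15435.4 / 3600 = 4.288 hours

4.288


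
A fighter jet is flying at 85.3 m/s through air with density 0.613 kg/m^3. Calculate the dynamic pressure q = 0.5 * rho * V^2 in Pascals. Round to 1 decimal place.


Step 1: V^2 = 85.3^2 = 7276.09
Step 2: q = 0.5 * 0.613 * 7276.09
Step 3: q = 2230.1 Pa

2230.1


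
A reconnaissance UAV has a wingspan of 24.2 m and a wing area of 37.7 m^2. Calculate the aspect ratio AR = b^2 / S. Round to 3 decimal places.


Step 1: b^2 = 24.2^2 = 585.64
Step 2: AR = 585.64 / 37.7 = 15.534

15.534


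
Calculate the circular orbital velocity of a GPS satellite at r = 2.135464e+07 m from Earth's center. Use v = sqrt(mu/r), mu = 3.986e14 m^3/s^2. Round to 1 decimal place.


Step 1: mu / r = 3.986e14 / 2.135464e+07 = 18665732.5996
Step 2: v = sqrt(18665732.5996) = 4320.4 m/s

4320.4


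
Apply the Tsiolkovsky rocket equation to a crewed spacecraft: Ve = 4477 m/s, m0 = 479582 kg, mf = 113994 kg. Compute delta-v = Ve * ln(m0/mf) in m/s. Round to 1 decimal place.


Step 1: Mass ratio m0/mf = 479582 / 113994 = 4.207081
Step 2: ln(4.207081) = 1.436769
Step 3: delta-v = 4477 * 1.436769 = 6432.4 m/s

6432.4


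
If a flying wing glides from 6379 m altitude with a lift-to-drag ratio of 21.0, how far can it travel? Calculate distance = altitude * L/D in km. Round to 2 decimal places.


Step 1: Glide distance = altitude * L/D = 6379 * 21.0 = 133959.0 m
Step 2: Convert to km: 133959.0 / 1000 = 133.96 km

133.96


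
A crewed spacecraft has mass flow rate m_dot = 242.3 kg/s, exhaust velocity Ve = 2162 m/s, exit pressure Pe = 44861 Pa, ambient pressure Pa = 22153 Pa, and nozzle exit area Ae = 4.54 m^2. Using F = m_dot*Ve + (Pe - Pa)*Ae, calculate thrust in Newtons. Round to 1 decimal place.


Step 1: Momentum thrust = m_dot * Ve = 242.3 * 2162 = 523852.6 N
Step 2: Pressure thrust = (Pe - Pa) * Ae = (44861 - 22153) * 4.54 = 103094.32 N
Step 3: Total thrust F = 523852.6 + 103094.32 = 626946.9 N

626946.9


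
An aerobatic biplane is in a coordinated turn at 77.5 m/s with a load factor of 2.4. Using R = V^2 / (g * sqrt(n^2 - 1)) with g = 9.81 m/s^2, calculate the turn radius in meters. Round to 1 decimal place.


Step 1: V^2 = 77.5^2 = 6006.25
Step 2: n^2 - 1 = 2.4^2 - 1 = 4.76
Step 3: sqrt(4.76) = 2.181742
Step 4: R = 6006.25 / (9.81 * 2.181742) = 280.6 m

280.6


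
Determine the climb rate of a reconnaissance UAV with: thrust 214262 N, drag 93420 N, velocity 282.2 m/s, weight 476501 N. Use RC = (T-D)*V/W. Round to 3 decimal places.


Step 1: Excess thrust = T - D = 214262 - 93420 = 120842 N
Step 2: Excess power = 120842 * 282.2 = 34101612.4 W
Step 3: RC = 34101612.4 / 476501 = 71.567 m/s

71.567


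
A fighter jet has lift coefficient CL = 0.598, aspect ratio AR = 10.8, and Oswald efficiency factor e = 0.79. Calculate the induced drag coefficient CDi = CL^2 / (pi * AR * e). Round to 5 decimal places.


Step 1: CL^2 = 0.598^2 = 0.357604
Step 2: pi * AR * e = 3.14159 * 10.8 * 0.79 = 26.804069
Step 3: CDi = 0.357604 / 26.804069 = 0.01334

0.01334


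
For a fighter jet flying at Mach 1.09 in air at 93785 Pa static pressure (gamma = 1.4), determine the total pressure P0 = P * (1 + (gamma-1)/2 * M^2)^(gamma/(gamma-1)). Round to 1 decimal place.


Step 1: (gamma-1)/2 * M^2 = 0.2 * 1.1881 = 0.23762
Step 2: 1 + 0.23762 = 1.23762
Step 3: Exponent gamma/(gamma-1) = 3.5
Step 4: P0 = 93785 * 1.23762^3.5 = 197783.0 Pa

197783.0


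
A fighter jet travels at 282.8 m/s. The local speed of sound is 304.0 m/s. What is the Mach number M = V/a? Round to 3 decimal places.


Step 1: M = V / a = 282.8 / 304.0
Step 2: M = 0.930

0.930


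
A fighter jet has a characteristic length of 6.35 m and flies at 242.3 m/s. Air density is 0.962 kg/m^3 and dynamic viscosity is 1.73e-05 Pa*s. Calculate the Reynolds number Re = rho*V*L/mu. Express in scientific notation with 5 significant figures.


Step 1: Numerator = rho * V * L = 0.962 * 242.3 * 6.35 = 1480.13801
Step 2: Re = 1480.13801 / 1.73e-05
Step 3: Re = 8.5557e+07

8.5557e+07


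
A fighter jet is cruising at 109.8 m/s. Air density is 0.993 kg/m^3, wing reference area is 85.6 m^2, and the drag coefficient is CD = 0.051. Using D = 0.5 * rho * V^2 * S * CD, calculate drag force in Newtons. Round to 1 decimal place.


Step 1: Dynamic pressure q = 0.5 * 0.993 * 109.8^2 = 5985.8239 Pa
Step 2: Drag D = q * S * CD = 5985.8239 * 85.6 * 0.051
Step 3: D = 26131.7 N

26131.7


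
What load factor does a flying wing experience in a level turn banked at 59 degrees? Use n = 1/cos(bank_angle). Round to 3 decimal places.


Step 1: Convert 59 degrees to radians = 1.029744
Step 2: cos(59 deg) = 0.515038
Step 3: n = 1 / 0.515038 = 1.942

1.942


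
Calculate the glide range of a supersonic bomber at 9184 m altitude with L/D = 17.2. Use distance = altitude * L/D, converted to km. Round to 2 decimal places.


Step 1: Glide distance = altitude * L/D = 9184 * 17.2 = 157964.8 m
Step 2: Convert to km: 157964.8 / 1000 = 157.96 km

157.96


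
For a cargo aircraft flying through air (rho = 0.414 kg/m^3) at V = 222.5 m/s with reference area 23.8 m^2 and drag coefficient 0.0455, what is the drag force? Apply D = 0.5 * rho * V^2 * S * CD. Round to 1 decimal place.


Step 1: Dynamic pressure q = 0.5 * 0.414 * 222.5^2 = 10247.7937 Pa
Step 2: Drag D = q * S * CD = 10247.7937 * 23.8 * 0.0455
Step 3: D = 11097.3 N

11097.3


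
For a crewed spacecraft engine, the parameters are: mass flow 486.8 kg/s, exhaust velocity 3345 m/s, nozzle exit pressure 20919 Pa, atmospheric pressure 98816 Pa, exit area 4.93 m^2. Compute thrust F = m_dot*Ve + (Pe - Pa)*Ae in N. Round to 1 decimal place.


Step 1: Momentum thrust = m_dot * Ve = 486.8 * 3345 = 1628346.0 N
Step 2: Pressure thrust = (Pe - Pa) * Ae = (20919 - 98816) * 4.93 = -384032.21 N
Step 3: Total thrust F = 1628346.0 + -384032.21 = 1244313.8 N

1244313.8


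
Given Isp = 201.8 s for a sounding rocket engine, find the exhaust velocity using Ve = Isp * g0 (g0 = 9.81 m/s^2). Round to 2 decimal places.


Step 1: Ve = Isp * g0 = 201.8 * 9.81
Step 2: Ve = 1979.66 m/s

1979.66


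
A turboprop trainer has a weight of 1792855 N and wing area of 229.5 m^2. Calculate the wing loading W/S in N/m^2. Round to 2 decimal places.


Step 1: Wing loading = W / S = 1792855 / 229.5
Step 2: Wing loading = 7812.00 N/m^2

7812.00


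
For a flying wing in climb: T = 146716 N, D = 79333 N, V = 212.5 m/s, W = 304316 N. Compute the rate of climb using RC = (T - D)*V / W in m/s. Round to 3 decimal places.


Step 1: Excess thrust = T - D = 146716 - 79333 = 67383 N
Step 2: Excess power = 67383 * 212.5 = 14318887.5 W
Step 3: RC = 14318887.5 / 304316 = 47.053 m/s

47.053


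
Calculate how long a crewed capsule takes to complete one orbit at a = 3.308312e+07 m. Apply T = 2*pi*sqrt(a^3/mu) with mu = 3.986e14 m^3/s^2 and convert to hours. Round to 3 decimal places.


Step 1: a^3 / mu = 3.620924e+22 / 3.986e14 = 9.084104e+07
Step 2: sqrt(9.084104e+07) = 9531.0565 s
Step 3: T = 2*pi * 9531.0565 = 59885.39 s
Step 4: T in hours = 59885.39 / 3600 = 16.635 hours

16.635


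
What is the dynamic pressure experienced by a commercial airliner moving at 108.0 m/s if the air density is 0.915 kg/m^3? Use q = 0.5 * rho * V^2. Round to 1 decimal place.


Step 1: V^2 = 108.0^2 = 11664.0
Step 2: q = 0.5 * 0.915 * 11664.0
Step 3: q = 5336.3 Pa

5336.3


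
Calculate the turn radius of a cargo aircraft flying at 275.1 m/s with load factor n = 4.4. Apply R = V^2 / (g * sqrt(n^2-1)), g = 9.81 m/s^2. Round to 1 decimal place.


Step 1: V^2 = 275.1^2 = 75680.01
Step 2: n^2 - 1 = 4.4^2 - 1 = 18.36
Step 3: sqrt(18.36) = 4.284857
Step 4: R = 75680.01 / (9.81 * 4.284857) = 1800.4 m

1800.4


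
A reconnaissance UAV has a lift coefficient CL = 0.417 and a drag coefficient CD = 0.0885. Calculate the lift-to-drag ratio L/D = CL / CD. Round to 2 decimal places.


Step 1: L/D = CL / CD = 0.417 / 0.0885
Step 2: L/D = 4.71

4.71


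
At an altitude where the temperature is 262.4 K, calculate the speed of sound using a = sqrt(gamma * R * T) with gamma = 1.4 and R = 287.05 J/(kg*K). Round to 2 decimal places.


Step 1: gamma * R * T = 1.4 * 287.05 * 262.4 = 105450.688
Step 2: a = sqrt(105450.688) = 324.73 m/s

324.73


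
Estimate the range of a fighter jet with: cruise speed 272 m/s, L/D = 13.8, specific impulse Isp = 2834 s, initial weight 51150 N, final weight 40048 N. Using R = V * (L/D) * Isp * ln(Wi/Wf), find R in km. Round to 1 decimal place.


Step 1: Coefficient = V * (L/D) * Isp = 272 * 13.8 * 2834 = 10637702.4 m
Step 2: Wi/Wf = 51150 / 40048 = 1.277217
Step 3: ln(1.277217) = 0.244684
Step 4: R = 10637702.4 * 0.244684 = 2602873.0 m = 2602.9 km

2602.9


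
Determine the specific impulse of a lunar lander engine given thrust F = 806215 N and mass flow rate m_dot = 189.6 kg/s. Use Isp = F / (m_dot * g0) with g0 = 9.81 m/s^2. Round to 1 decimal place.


Step 1: m_dot * g0 = 189.6 * 9.81 = 1859.98
Step 2: Isp = 806215 / 1859.98 = 433.5 s

433.5


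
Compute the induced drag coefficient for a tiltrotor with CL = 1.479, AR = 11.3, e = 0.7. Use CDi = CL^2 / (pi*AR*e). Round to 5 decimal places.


Step 1: CL^2 = 1.479^2 = 2.187441
Step 2: pi * AR * e = 3.14159 * 11.3 * 0.7 = 24.849998
Step 3: CDi = 2.187441 / 24.849998 = 0.08803

0.08803


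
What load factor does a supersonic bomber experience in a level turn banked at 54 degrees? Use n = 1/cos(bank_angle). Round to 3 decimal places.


Step 1: Convert 54 degrees to radians = 0.942478
Step 2: cos(54 deg) = 0.587785
Step 3: n = 1 / 0.587785 = 1.701

1.701


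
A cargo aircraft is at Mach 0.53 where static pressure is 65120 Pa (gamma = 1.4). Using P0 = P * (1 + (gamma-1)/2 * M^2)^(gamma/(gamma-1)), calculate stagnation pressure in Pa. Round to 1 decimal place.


Step 1: (gamma-1)/2 * M^2 = 0.2 * 0.2809 = 0.05618
Step 2: 1 + 0.05618 = 1.05618
Step 3: Exponent gamma/(gamma-1) = 3.5
Step 4: P0 = 65120 * 1.05618^3.5 = 78849.2 Pa

78849.2


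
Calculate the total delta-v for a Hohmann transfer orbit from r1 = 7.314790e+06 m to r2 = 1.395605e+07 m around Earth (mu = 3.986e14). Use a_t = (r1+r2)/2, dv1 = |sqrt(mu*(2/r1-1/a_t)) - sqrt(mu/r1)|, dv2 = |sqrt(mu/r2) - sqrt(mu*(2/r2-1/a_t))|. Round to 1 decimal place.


Step 1: Transfer semi-major axis a_t = (7.314790e+06 + 1.395605e+07) / 2 = 1.063542e+07 m
Step 2: v1 (circular at r1) = sqrt(mu/r1) = 7381.89 m/s
Step 3: v_t1 = sqrt(mu*(2/r1 - 1/a_t)) = 8456.13 m/s
Step 4: dv1 = |8456.13 - 7381.89| = 1074.24 m/s
Step 5: v2 (circular at r2) = 5344.26 m/s, v_t2 = 4432.11 m/s
Step 6: dv2 = |5344.26 - 4432.11| = 912.14 m/s
Step 7: Total delta-v = 1074.24 + 912.14 = 1986.4 m/s

1986.4


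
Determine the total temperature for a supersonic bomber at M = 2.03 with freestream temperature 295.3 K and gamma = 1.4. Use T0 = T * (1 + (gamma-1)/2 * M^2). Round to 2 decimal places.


Step 1: (gamma-1)/2 = 0.2
Step 2: M^2 = 4.1209
Step 3: 1 + 0.2 * 4.1209 = 1.82418
Step 4: T0 = 295.3 * 1.82418 = 538.68 K

538.68


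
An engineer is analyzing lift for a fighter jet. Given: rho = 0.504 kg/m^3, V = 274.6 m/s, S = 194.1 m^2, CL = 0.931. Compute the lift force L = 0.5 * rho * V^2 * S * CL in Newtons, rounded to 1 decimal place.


Step 1: Calculate dynamic pressure q = 0.5 * 0.504 * 274.6^2 = 0.5 * 0.504 * 75405.16 = 19002.1003 Pa
Step 2: Multiply by wing area and lift coefficient: L = 19002.1003 * 194.1 * 0.931
Step 3: L = 3688307.6721 * 0.931 = 3433814.4 N

3433814.4


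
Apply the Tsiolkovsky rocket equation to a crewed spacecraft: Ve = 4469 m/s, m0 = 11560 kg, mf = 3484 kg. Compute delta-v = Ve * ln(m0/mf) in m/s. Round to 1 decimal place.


Step 1: Mass ratio m0/mf = 11560 / 3484 = 3.318025
Step 2: ln(3.318025) = 1.19937
Step 3: delta-v = 4469 * 1.19937 = 5360.0 m/s

5360.0


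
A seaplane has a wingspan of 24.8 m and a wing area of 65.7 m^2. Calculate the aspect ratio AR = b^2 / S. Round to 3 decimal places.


Step 1: b^2 = 24.8^2 = 615.04
Step 2: AR = 615.04 / 65.7 = 9.361

9.361


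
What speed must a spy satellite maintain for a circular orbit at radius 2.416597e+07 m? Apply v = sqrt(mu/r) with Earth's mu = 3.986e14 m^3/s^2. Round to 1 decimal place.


Step 1: mu / r = 3.986e14 / 2.416597e+07 = 16494268.5934
Step 2: v = sqrt(16494268.5934) = 4061.3 m/s

4061.3


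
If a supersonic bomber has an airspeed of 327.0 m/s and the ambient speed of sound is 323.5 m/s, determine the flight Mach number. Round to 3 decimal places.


Step 1: M = V / a = 327.0 / 323.5
Step 2: M = 1.011

1.011


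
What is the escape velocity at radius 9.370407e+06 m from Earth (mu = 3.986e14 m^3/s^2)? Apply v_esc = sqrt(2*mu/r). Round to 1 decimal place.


Step 1: 2*mu/r = 2 * 3.986e14 / 9.370407e+06 = 85076347.2707
Step 2: v_esc = sqrt(85076347.2707) = 9223.7 m/s

9223.7


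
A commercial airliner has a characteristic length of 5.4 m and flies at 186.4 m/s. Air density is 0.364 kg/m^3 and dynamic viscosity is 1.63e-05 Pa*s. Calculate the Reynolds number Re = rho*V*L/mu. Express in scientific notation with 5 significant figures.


Step 1: Numerator = rho * V * L = 0.364 * 186.4 * 5.4 = 366.38784
Step 2: Re = 366.38784 / 1.63e-05
Step 3: Re = 2.2478e+07

2.2478e+07


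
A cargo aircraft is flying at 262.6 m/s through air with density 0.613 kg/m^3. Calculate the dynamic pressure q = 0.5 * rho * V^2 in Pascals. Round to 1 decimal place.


Step 1: V^2 = 262.6^2 = 68958.76
Step 2: q = 0.5 * 0.613 * 68958.76
Step 3: q = 21135.9 Pa

21135.9


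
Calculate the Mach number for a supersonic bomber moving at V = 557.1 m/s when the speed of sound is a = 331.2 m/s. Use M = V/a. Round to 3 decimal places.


Step 1: M = V / a = 557.1 / 331.2
Step 2: M = 1.682

1.682


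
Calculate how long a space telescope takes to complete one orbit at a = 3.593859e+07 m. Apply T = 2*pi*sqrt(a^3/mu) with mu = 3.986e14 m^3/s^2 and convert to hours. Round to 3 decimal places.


Step 1: a^3 / mu = 4.641764e+22 / 3.986e14 = 1.164517e+08
Step 2: sqrt(1.164517e+08) = 10791.2786 s
Step 3: T = 2*pi * 10791.2786 = 67803.6 s
Step 4: T in hours = 67803.6 / 3600 = 18.834 hours

18.834


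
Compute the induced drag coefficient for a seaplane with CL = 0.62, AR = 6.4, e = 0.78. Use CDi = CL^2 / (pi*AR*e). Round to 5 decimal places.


Step 1: CL^2 = 0.62^2 = 0.3844
Step 2: pi * AR * e = 3.14159 * 6.4 * 0.78 = 15.682831
Step 3: CDi = 0.3844 / 15.682831 = 0.02451

0.02451


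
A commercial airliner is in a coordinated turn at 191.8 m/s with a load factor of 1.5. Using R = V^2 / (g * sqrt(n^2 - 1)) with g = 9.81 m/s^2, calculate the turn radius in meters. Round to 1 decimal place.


Step 1: V^2 = 191.8^2 = 36787.24
Step 2: n^2 - 1 = 1.5^2 - 1 = 1.25
Step 3: sqrt(1.25) = 1.118034
Step 4: R = 36787.24 / (9.81 * 1.118034) = 3354.1 m

3354.1


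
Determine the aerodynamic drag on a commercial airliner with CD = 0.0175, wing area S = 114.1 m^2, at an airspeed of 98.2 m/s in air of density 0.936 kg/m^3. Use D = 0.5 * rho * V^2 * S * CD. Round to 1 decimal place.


Step 1: Dynamic pressure q = 0.5 * 0.936 * 98.2^2 = 4513.0363 Pa
Step 2: Drag D = q * S * CD = 4513.0363 * 114.1 * 0.0175
Step 3: D = 9011.4 N

9011.4


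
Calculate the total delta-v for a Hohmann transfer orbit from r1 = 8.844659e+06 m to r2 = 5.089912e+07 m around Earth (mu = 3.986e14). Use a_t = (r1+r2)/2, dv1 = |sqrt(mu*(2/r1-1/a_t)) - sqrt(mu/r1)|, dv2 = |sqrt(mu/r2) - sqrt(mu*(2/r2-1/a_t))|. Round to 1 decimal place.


Step 1: Transfer semi-major axis a_t = (8.844659e+06 + 5.089912e+07) / 2 = 2.987189e+07 m
Step 2: v1 (circular at r1) = sqrt(mu/r1) = 6713.18 m/s
Step 3: v_t1 = sqrt(mu*(2/r1 - 1/a_t)) = 8762.98 m/s
Step 4: dv1 = |8762.98 - 6713.18| = 2049.8 m/s
Step 5: v2 (circular at r2) = 2798.42 m/s, v_t2 = 1522.73 m/s
Step 6: dv2 = |2798.42 - 1522.73| = 1275.69 m/s
Step 7: Total delta-v = 2049.8 + 1275.69 = 3325.5 m/s

3325.5


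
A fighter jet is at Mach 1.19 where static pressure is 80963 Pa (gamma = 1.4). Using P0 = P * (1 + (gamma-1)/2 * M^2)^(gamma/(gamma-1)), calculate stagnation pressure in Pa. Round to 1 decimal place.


Step 1: (gamma-1)/2 * M^2 = 0.2 * 1.4161 = 0.28322
Step 2: 1 + 0.28322 = 1.28322
Step 3: Exponent gamma/(gamma-1) = 3.5
Step 4: P0 = 80963 * 1.28322^3.5 = 193794.1 Pa

193794.1


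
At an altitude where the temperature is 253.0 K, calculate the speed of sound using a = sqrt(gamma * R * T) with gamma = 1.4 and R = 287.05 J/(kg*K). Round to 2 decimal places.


Step 1: gamma * R * T = 1.4 * 287.05 * 253.0 = 101673.11
Step 2: a = sqrt(101673.11) = 318.86 m/s

318.86


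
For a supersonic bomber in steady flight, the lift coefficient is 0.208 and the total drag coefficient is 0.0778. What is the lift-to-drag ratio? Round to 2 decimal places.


Step 1: L/D = CL / CD = 0.208 / 0.0778
Step 2: L/D = 2.67

2.67


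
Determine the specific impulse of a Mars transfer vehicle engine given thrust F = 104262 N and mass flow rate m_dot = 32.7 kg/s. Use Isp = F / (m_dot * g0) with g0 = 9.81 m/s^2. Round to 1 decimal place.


Step 1: m_dot * g0 = 32.7 * 9.81 = 320.79
Step 2: Isp = 104262 / 320.79 = 325.0 s

325.0


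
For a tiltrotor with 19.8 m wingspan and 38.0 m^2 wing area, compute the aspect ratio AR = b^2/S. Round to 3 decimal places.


Step 1: b^2 = 19.8^2 = 392.04
Step 2: AR = 392.04 / 38.0 = 10.317

10.317


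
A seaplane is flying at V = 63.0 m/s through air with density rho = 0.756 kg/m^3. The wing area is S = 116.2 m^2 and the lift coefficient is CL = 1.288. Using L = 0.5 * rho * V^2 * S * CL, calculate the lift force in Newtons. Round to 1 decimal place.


Step 1: Calculate dynamic pressure q = 0.5 * 0.756 * 63.0^2 = 0.5 * 0.756 * 3969.0 = 1500.282 Pa
Step 2: Multiply by wing area and lift coefficient: L = 1500.282 * 116.2 * 1.288
Step 3: L = 174332.7684 * 1.288 = 224540.6 N

224540.6


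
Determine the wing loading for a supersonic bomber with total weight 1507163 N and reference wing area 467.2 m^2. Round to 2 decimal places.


Step 1: Wing loading = W / S = 1507163 / 467.2
Step 2: Wing loading = 3225.95 N/m^2

3225.95


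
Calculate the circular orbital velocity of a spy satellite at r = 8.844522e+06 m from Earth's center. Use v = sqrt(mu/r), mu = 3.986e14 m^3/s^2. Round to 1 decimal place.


Step 1: mu / r = 3.986e14 / 8.844522e+06 = 45067444.0066
Step 2: v = sqrt(45067444.0066) = 6713.2 m/s

6713.2


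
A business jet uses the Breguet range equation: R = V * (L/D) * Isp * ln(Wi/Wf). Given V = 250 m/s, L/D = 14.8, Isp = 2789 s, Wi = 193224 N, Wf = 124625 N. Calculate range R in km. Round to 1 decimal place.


Step 1: Coefficient = V * (L/D) * Isp = 250 * 14.8 * 2789 = 10319300.0 m
Step 2: Wi/Wf = 193224 / 124625 = 1.550443
Step 3: ln(1.550443) = 0.438541
Step 4: R = 10319300.0 * 0.438541 = 4525435.2 m = 4525.4 km

4525.4


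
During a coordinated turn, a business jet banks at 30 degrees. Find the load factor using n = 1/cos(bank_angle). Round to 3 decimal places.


Step 1: Convert 30 degrees to radians = 0.523599
Step 2: cos(30 deg) = 0.866025
Step 3: n = 1 / 0.866025 = 1.155

1.155


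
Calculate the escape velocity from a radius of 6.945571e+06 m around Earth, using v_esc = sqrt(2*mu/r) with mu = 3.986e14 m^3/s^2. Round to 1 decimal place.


Step 1: 2*mu/r = 2 * 3.986e14 / 6.945571e+06 = 114778180.2245
Step 2: v_esc = sqrt(114778180.2245) = 10713.5 m/s

10713.5


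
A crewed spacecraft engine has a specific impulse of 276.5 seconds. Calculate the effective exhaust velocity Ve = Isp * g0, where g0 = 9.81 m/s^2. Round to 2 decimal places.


Step 1: Ve = Isp * g0 = 276.5 * 9.81
Step 2: Ve = 2712.47 m/s

2712.47


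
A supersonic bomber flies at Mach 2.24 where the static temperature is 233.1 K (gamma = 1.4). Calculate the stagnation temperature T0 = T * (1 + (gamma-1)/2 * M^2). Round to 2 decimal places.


Step 1: (gamma-1)/2 = 0.2
Step 2: M^2 = 5.0176
Step 3: 1 + 0.2 * 5.0176 = 2.00352
Step 4: T0 = 233.1 * 2.00352 = 467.02 K

467.02


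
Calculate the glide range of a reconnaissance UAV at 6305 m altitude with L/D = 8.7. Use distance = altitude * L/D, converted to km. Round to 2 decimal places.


Step 1: Glide distance = altitude * L/D = 6305 * 8.7 = 54853.5 m
Step 2: Convert to km: 54853.5 / 1000 = 54.85 km

54.85


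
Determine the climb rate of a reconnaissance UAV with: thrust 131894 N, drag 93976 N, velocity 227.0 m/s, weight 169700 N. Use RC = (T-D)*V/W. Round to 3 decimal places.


Step 1: Excess thrust = T - D = 131894 - 93976 = 37918 N
Step 2: Excess power = 37918 * 227.0 = 8607386.0 W
Step 3: RC = 8607386.0 / 169700 = 50.721 m/s

50.721


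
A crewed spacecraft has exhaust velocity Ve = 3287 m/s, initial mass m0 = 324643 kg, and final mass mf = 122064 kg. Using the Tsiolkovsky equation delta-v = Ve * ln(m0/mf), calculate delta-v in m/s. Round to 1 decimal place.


Step 1: Mass ratio m0/mf = 324643 / 122064 = 2.659613
Step 2: ln(2.659613) = 0.978181
Step 3: delta-v = 3287 * 0.978181 = 3215.3 m/s

3215.3


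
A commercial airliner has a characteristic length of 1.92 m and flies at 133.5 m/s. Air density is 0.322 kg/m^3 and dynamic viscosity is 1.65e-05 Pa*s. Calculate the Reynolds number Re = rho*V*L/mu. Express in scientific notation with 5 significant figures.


Step 1: Numerator = rho * V * L = 0.322 * 133.5 * 1.92 = 82.53504
Step 2: Re = 82.53504 / 1.65e-05
Step 3: Re = 5.0021e+06

5.0021e+06


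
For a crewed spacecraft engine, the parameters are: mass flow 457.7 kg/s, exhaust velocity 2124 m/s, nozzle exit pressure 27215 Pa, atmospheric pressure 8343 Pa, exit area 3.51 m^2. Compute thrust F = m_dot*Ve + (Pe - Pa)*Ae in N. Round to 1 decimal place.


Step 1: Momentum thrust = m_dot * Ve = 457.7 * 2124 = 972154.8 N
Step 2: Pressure thrust = (Pe - Pa) * Ae = (27215 - 8343) * 3.51 = 66240.72 N
Step 3: Total thrust F = 972154.8 + 66240.72 = 1038395.5 N

1038395.5


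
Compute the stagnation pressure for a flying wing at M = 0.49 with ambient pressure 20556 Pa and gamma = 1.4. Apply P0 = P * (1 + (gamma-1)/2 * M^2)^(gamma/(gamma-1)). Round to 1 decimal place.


Step 1: (gamma-1)/2 * M^2 = 0.2 * 0.2401 = 0.04802
Step 2: 1 + 0.04802 = 1.04802
Step 3: Exponent gamma/(gamma-1) = 3.5
Step 4: P0 = 20556 * 1.04802^3.5 = 24223.2 Pa

24223.2


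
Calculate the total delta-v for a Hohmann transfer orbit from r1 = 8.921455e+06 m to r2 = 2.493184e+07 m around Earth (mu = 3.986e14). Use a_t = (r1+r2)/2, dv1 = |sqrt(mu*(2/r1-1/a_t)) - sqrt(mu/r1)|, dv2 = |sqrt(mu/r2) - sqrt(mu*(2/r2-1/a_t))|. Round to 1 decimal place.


Step 1: Transfer semi-major axis a_t = (8.921455e+06 + 2.493184e+07) / 2 = 1.692665e+07 m
Step 2: v1 (circular at r1) = sqrt(mu/r1) = 6684.22 m/s
Step 3: v_t1 = sqrt(mu*(2/r1 - 1/a_t)) = 8112.27 m/s
Step 4: dv1 = |8112.27 - 6684.22| = 1428.05 m/s
Step 5: v2 (circular at r2) = 3998.45 m/s, v_t2 = 2902.85 m/s
Step 6: dv2 = |3998.45 - 2902.85| = 1095.6 m/s
Step 7: Total delta-v = 1428.05 + 1095.6 = 2523.7 m/s

2523.7


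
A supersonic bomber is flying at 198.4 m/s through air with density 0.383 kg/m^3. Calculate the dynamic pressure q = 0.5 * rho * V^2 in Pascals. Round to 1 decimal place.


Step 1: V^2 = 198.4^2 = 39362.56
Step 2: q = 0.5 * 0.383 * 39362.56
Step 3: q = 7537.9 Pa

7537.9


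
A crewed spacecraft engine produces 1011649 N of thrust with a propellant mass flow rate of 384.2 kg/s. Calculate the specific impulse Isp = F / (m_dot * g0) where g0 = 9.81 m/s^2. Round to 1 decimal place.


Step 1: m_dot * g0 = 384.2 * 9.81 = 3769.0
Step 2: Isp = 1011649 / 3769.0 = 268.4 s

268.4


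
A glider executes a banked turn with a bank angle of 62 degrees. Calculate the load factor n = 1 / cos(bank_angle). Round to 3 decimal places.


Step 1: Convert 62 degrees to radians = 1.082104
Step 2: cos(62 deg) = 0.469472
Step 3: n = 1 / 0.469472 = 2.130

2.130


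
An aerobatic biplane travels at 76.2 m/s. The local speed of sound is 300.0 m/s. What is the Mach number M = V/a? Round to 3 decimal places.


Step 1: M = V / a = 76.2 / 300.0
Step 2: M = 0.254

0.254


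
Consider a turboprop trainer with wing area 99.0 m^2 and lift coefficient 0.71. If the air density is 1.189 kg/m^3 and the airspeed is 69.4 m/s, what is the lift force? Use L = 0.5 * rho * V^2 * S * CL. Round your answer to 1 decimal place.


Step 1: Calculate dynamic pressure q = 0.5 * 1.189 * 69.4^2 = 0.5 * 1.189 * 4816.36 = 2863.326 Pa
Step 2: Multiply by wing area and lift coefficient: L = 2863.326 * 99.0 * 0.71
Step 3: L = 283469.276 * 0.71 = 201263.2 N

201263.2


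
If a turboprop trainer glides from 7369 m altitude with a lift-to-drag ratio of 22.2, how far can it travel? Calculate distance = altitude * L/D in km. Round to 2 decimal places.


Step 1: Glide distance = altitude * L/D = 7369 * 22.2 = 163591.8 m
Step 2: Convert to km: 163591.8 / 1000 = 163.59 km

163.59


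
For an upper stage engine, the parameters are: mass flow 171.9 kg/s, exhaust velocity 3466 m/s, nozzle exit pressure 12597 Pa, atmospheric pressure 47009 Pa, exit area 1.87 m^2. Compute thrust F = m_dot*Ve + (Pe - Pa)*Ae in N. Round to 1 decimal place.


Step 1: Momentum thrust = m_dot * Ve = 171.9 * 3466 = 595805.4 N
Step 2: Pressure thrust = (Pe - Pa) * Ae = (12597 - 47009) * 1.87 = -64350.44 N
Step 3: Total thrust F = 595805.4 + -64350.44 = 531455.0 N

531455.0


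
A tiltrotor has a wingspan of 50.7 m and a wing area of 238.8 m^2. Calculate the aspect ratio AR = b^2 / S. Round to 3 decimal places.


Step 1: b^2 = 50.7^2 = 2570.49
Step 2: AR = 2570.49 / 238.8 = 10.764

10.764


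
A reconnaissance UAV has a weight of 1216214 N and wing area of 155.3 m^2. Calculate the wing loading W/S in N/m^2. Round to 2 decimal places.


Step 1: Wing loading = W / S = 1216214 / 155.3
Step 2: Wing loading = 7831.38 N/m^2

7831.38


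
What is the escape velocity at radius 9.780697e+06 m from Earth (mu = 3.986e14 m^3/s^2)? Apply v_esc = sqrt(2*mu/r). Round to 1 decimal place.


Step 1: 2*mu/r = 2 * 3.986e14 / 9.780697e+06 = 81507483.5669
Step 2: v_esc = sqrt(81507483.5669) = 9028.1 m/s

9028.1


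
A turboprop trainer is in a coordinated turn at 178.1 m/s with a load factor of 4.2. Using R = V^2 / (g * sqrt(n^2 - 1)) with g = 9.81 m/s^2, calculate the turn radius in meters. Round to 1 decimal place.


Step 1: V^2 = 178.1^2 = 31719.61
Step 2: n^2 - 1 = 4.2^2 - 1 = 16.64
Step 3: sqrt(16.64) = 4.079216
Step 4: R = 31719.61 / (9.81 * 4.079216) = 792.7 m

792.7


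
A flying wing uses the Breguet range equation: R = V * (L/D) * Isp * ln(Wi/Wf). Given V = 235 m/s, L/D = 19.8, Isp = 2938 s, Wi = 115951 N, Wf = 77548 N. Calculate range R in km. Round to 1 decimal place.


Step 1: Coefficient = V * (L/D) * Isp = 235 * 19.8 * 2938 = 13670514.0 m
Step 2: Wi/Wf = 115951 / 77548 = 1.495216
Step 3: ln(1.495216) = 0.402271
Step 4: R = 13670514.0 * 0.402271 = 5499245.7 m = 5499.2 km

5499.2


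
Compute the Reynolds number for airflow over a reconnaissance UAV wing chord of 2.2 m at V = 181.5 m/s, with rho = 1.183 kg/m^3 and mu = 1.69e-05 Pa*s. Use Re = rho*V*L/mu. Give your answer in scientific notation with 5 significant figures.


Step 1: Numerator = rho * V * L = 1.183 * 181.5 * 2.2 = 472.3719
Step 2: Re = 472.3719 / 1.69e-05
Step 3: Re = 2.7951e+07

2.7951e+07


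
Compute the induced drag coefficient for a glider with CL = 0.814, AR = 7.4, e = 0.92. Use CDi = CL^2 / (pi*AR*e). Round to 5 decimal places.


Step 1: CL^2 = 0.814^2 = 0.662596
Step 2: pi * AR * e = 3.14159 * 7.4 * 0.92 = 21.387963
Step 3: CDi = 0.662596 / 21.387963 = 0.03098

0.03098


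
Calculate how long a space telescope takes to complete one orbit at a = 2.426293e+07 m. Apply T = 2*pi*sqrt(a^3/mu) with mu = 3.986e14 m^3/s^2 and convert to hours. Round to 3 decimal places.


Step 1: a^3 / mu = 1.428334e+22 / 3.986e14 = 3.583377e+07
Step 2: sqrt(3.583377e+07) = 5986.1311 s
Step 3: T = 2*pi * 5986.1311 = 37611.97 s
Step 4: T in hours = 37611.97 / 3600 = 10.448 hours

10.448


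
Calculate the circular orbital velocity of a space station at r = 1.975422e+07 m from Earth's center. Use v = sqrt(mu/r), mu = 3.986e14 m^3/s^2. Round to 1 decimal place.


Step 1: mu / r = 3.986e14 / 1.975422e+07 = 20177967.0369
Step 2: v = sqrt(20177967.0369) = 4492.0 m/s

4492.0


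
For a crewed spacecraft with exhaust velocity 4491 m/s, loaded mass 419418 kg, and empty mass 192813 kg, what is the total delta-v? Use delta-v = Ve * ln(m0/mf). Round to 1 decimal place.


Step 1: Mass ratio m0/mf = 419418 / 192813 = 2.175258
Step 2: ln(2.175258) = 0.777147
Step 3: delta-v = 4491 * 0.777147 = 3490.2 m/s

3490.2


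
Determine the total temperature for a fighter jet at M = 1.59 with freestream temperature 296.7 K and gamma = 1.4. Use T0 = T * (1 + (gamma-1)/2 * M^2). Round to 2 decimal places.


Step 1: (gamma-1)/2 = 0.2
Step 2: M^2 = 2.5281
Step 3: 1 + 0.2 * 2.5281 = 1.50562
Step 4: T0 = 296.7 * 1.50562 = 446.72 K

446.72


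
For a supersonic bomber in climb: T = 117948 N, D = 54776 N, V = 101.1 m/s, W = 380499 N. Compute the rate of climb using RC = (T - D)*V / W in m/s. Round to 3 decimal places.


Step 1: Excess thrust = T - D = 117948 - 54776 = 63172 N
Step 2: Excess power = 63172 * 101.1 = 6386689.2 W
Step 3: RC = 6386689.2 / 380499 = 16.785 m/s

16.785


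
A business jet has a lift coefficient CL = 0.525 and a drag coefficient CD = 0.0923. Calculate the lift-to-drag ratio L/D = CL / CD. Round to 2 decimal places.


Step 1: L/D = CL / CD = 0.525 / 0.0923
Step 2: L/D = 5.69

5.69


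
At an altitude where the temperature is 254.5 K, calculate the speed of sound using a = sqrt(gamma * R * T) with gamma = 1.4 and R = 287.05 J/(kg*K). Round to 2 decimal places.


Step 1: gamma * R * T = 1.4 * 287.05 * 254.5 = 102275.915
Step 2: a = sqrt(102275.915) = 319.81 m/s

319.81


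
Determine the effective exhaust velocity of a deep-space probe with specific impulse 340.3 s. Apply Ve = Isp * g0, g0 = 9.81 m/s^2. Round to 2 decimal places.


Step 1: Ve = Isp * g0 = 340.3 * 9.81
Step 2: Ve = 3338.34 m/s

3338.34


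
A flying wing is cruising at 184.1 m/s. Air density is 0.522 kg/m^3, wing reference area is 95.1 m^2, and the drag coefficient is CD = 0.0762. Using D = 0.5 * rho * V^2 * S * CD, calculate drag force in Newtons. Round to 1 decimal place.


Step 1: Dynamic pressure q = 0.5 * 0.522 * 184.1^2 = 8846.0234 Pa
Step 2: Drag D = q * S * CD = 8846.0234 * 95.1 * 0.0762
Step 3: D = 64103.8 N

64103.8


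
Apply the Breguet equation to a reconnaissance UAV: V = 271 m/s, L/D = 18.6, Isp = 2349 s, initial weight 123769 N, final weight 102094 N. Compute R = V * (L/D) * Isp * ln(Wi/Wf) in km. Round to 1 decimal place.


Step 1: Coefficient = V * (L/D) * Isp = 271 * 18.6 * 2349 = 11840369.4 m
Step 2: Wi/Wf = 123769 / 102094 = 1.212304
Step 3: ln(1.212304) = 0.192523
Step 4: R = 11840369.4 * 0.192523 = 2279543.1 m = 2279.5 km

2279.5
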